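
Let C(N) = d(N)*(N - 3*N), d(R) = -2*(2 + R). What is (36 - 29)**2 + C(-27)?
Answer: 2749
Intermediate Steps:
d(R) = -4 - 2*R
C(N) = -2*N*(-4 - 2*N) (C(N) = (-4 - 2*N)*(N - 3*N) = (-4 - 2*N)*(-2*N) = -2*N*(-4 - 2*N))
(36 - 29)**2 + C(-27) = (36 - 29)**2 + 4*(-27)*(2 - 27) = 7**2 + 4*(-27)*(-25) = 49 + 2700 = 2749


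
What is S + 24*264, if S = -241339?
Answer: -235003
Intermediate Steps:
S + 24*264 = -241339 + 24*264 = -241339 + 6336 = -235003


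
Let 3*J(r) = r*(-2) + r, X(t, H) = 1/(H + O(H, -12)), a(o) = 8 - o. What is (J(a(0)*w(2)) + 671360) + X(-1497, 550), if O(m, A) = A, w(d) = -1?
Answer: 1083579347/1614 ≈ 6.7136e+5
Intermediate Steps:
X(t, H) = 1/(-12 + H) (X(t, H) = 1/(H - 12) = 1/(-12 + H))
J(r) = -r/3 (J(r) = (r*(-2) + r)/3 = (-2*r + r)/3 = (-r)/3 = -r/3)
(J(a(0)*w(2)) + 671360) + X(-1497, 550) = (-(8 - 1*0)*(-1)/3 + 671360) + 1/(-12 + 550) = (-(8 + 0)*(-1)/3 + 671360) + 1/538 = (-8*(-1)/3 + 671360) + 1/538 = (-⅓*(-8) + 671360) + 1/538 = (8/3 + 671360) + 1/538 = 2014088/3 + 1/538 = 1083579347/1614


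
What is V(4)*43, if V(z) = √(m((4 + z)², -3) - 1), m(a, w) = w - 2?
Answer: 43*I*√6 ≈ 105.33*I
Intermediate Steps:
m(a, w) = -2 + w
V(z) = I*√6 (V(z) = √((-2 - 3) - 1) = √(-5 - 1) = √(-6) = I*√6)
V(4)*43 = (I*√6)*43 = 43*I*√6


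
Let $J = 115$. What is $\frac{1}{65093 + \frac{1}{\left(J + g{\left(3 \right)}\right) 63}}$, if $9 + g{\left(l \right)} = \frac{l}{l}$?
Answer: $\frac{6741}{438791914} \approx 1.5363 \cdot 10^{-5}$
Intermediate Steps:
$g{\left(l \right)} = -8$ ($g{\left(l \right)} = -9 + \frac{l}{l} = -9 + 1 = -8$)
$\frac{1}{65093 + \frac{1}{\left(J + g{\left(3 \right)}\right) 63}} = \frac{1}{65093 + \frac{1}{\left(115 - 8\right) 63}} = \frac{1}{65093 + \frac{1}{107 \cdot 63}} = \frac{1}{65093 + \frac{1}{6741}} = \frac{1}{\frac{438791914}{6741}} = \frac{6741}{438791914}$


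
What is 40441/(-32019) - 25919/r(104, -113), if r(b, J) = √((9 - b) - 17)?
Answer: -40441/32019 + 25919*I*√7/28 ≈ -1.263 + 2449.1*I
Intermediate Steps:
r(b, J) = √(-8 - b)
40441/(-32019) - 25919/r(104, -113) = 40441/(-32019) - 25919/√(-8 - 1*104) = 40441*(-1/32019) - 25919/√(-8 - 104) = -40441/32019 - 25919*(-I*√7/28) = -40441/32019 - (-25919)*I*√7/28 = -40441/32019 + 25919*I*√7/28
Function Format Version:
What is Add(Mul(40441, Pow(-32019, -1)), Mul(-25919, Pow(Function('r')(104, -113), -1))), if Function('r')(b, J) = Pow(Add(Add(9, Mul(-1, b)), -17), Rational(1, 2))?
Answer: Add(Rational(-40441, 32019), Mul(Rational(25919, 28), I, Pow(7, Rational(1, 2)))) ≈ Add(-1.2630, Mul(2449.1, I))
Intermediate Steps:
Function('r')(b, J) = Pow(Add(-8, Mul(-1, b)), Rational(1, 2))
Add(Mul(40441, Pow(-32019, -1)), Mul(-25919, Pow(Function('r')(104, -113), -1))) = Add(Mul(40441, Pow(-32019, -1)), Mul(-25919, Pow(Pow(Add(-8, Mul(-1, 104)), Rational(1, 2)), -1))) = Add(Mul(40441, Rational(-1, 32019)), Mul(-25919, Pow(Pow(Add(-8, -104), Rational(1, 2)), -1))) = Add(Rational(-40441, 32019), Mul(-25919, Pow(Pow(-112, Rational(1, 2)), -1))) = Add(Rational(-40441, 32019), Mul(-25919, Pow(Mul(4, I, Pow(7, Rational(1, 2))), -1))) = Add(Rational(-40441, 32019), Mul(-25919, Mul(Rational(-1, 28), I, Pow(7, Rational(1, 2))))) = Add(Rational(-40441, 32019), Mul(Rational(25919, 28), I, Pow(7, Rational(1, 2))))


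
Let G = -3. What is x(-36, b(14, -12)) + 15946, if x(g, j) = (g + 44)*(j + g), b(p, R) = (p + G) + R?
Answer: 15650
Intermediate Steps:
b(p, R) = -3 + R + p (b(p, R) = (p - 3) + R = (-3 + p) + R = -3 + R + p)
x(g, j) = (44 + g)*(g + j)
x(-36, b(14, -12)) + 15946 = ((-36)² + 44*(-36) + 44*(-3 - 12 + 14) - 36*(-3 - 12 + 14)) + 15946 = (1296 - 1584 + 44*(-1) - 36*(-1)) + 15946 = (1296 - 1584 - 44 + 36) + 15946 = -296 + 15946 = 15650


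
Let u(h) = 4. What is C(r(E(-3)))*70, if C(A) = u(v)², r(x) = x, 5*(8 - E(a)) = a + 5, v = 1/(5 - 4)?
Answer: 1120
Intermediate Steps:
v = 1 (v = 1/1 = 1)
E(a) = 7 - a/5 (E(a) = 8 - (a + 5)/5 = 8 - (5 + a)/5 = 8 + (-1 - a/5) = 7 - a/5)
C(A) = 16 (C(A) = 4² = 16)
C(r(E(-3)))*70 = 16*70 = 1120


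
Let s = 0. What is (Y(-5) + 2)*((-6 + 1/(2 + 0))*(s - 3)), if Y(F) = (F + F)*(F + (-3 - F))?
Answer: 528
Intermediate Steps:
Y(F) = -6*F (Y(F) = (2*F)*(-3) = -6*F)
(Y(-5) + 2)*((-6 + 1/(2 + 0))*(s - 3)) = (-6*(-5) + 2)*((-6 + 1/(2 + 0))*(0 - 3)) = (30 + 2)*((-6 + 1/2)*(-3)) = 32*((-6 + 1/2)*(-3)) = 32*(-11/2*(-3)) = 32*(33/2) = 528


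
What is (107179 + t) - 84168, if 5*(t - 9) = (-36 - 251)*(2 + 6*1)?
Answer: 112804/5 ≈ 22561.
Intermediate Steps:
t = -2251/5 (t = 9 + ((-36 - 251)*(2 + 6*1))/5 = 9 + (-287*(2 + 6))/5 = 9 + (-287*8)/5 = 9 + (⅕)*(-2296) = 9 - 2296/5 = -2251/5 ≈ -450.20)
(107179 + t) - 84168 = (107179 - 2251/5) - 84168 = 533644/5 - 84168 = 112804/5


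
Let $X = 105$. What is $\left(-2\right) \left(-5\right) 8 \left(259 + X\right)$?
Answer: $29120$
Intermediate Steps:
$\left(-2\right) \left(-5\right) 8 \left(259 + X\right) = \left(-2\right) \left(-5\right) 8 \left(259 + 105\right) = 10 \cdot 8 \cdot 364 = 80 \cdot 364 = 29120$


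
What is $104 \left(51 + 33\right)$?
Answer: $8736$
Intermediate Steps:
$104 \left(51 + 33\right) = 104 \cdot 84 = 8736$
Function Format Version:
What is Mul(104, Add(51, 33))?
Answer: 8736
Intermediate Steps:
Mul(104, Add(51, 33)) = Mul(104, 84) = 8736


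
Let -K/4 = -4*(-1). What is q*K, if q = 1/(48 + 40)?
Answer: -2/11 ≈ -0.18182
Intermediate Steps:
K = -16 (K = -(-16)*(-1) = -4*4 = -16)
q = 1/88 ≈ 0.011364
q*K = (1/88)*(-16) = -2/11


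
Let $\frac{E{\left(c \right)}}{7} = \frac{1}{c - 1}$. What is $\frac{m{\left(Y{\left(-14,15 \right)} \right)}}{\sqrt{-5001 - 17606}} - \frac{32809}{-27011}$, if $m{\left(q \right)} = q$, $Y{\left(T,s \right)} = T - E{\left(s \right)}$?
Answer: $\frac{32809}{27011} + \frac{29 i \sqrt{22607}}{45214} \approx 1.2147 + 0.096438 i$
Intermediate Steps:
$E{\left(c \right)} = \frac{7}{-1 + c}$ ($E{\left(c \right)} = \frac{7}{c - 1} = \frac{7}{-1 + c}$)
$Y{\left(T,s \right)} = T - \frac{7}{-1 + s}$
$\frac{m{\left(Y{\left(-14,15 \right)} \right)}}{\sqrt{-5001 - 17606}} - \frac{32809}{-27011} = \frac{\frac{1}{-1 + 15} \left(-7 - 14 \left(-1 + 15\right)\right)}{\sqrt{-5001 - 17606}} - \frac{32809}{-27011} = \frac{\frac{1}{14} \left(-7 - 196\right)}{\sqrt{-22607}} - - \frac{32809}{27011} = \frac{\frac{1}{14} \left(-7 - 196\right)}{i \sqrt{22607}} + \frac{32809}{27011} = \frac{1}{14} \left(-203\right) \left(- \frac{i \sqrt{22607}}{22607}\right) + \frac{32809}{27011} = - \frac{29 \left(- \frac{i \sqrt{22607}}{22607}\right)}{2} + \frac{32809}{27011} = \frac{29 i \sqrt{22607}}{45214} + \frac{32809}{27011} = \frac{32809}{27011} + \frac{29 i \sqrt{22607}}{45214}$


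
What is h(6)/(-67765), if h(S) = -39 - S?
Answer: 9/13553 ≈ 0.00066406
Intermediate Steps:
h(6)/(-67765) = (-39 - 1*6)/(-67765) = (-39 - 6)*(-1/67765) = -45*(-1/67765) = 9/13553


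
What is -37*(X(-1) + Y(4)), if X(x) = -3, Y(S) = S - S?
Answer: 111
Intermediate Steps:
Y(S) = 0
-37*(X(-1) + Y(4)) = -37*(-3 + 0) = -37*(-3) = 111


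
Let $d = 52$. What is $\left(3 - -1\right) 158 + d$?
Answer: $684$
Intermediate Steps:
$\left(3 - -1\right) 158 + d = \left(3 - -1\right) 158 + 52 = \left(3 + 1\right) 158 + 52 = 4 \cdot 158 + 52 = 632 + 52 = 684$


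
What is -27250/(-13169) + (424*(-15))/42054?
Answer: 177036110/92301521 ≈ 1.9180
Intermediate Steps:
-27250/(-13169) + (424*(-15))/42054 = -27250*(-1/13169) - 6360*1/42054 = 27250/13169 - 1060/7009 = 177036110/92301521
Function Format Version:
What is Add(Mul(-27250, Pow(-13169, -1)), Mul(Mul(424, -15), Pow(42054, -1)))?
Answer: Rational(177036110, 92301521) ≈ 1.9180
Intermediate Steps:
Add(Mul(-27250, Pow(-13169, -1)), Mul(Mul(424, -15), Pow(42054, -1))) = Add(Mul(-27250, Rational(-1, 13169)), Mul(-6360, Rational(1, 42054))) = Add(Rational(27250, 13169), Rational(-1060, 7009)) = Rational(177036110, 92301521)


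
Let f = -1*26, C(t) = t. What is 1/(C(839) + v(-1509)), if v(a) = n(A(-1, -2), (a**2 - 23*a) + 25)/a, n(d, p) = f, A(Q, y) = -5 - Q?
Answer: 1509/1266077 ≈ 0.0011919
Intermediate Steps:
f = -26
n(d, p) = -26
v(a) = -26/a
1/(C(839) + v(-1509)) = 1/(839 - 26/(-1509)) = 1/(839 - 26*(-1/1509)) = 1/(839 + 26/1509) = 1/(1266077/1509) = 1509/1266077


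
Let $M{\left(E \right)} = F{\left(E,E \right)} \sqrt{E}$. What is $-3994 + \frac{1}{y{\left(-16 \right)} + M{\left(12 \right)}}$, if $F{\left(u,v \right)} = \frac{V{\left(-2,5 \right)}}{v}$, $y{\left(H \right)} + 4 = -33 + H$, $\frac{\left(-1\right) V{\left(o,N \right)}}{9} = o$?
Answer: $- \frac{11111361}{2782} - \frac{3 \sqrt{3}}{2782} \approx -3994.0$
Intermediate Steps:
$V{\left(o,N \right)} = - 9 o$
$y{\left(H \right)} = -37 + H$ ($y{\left(H \right)} = -4 + \left(-33 + H\right) = -37 + H$)
$F{\left(u,v \right)} = \frac{18}{v}$ ($F{\left(u,v \right)} = \frac{\left(-9\right) \left(-2\right)}{v} = \frac{18}{v}$)
$M{\left(E \right)} = \frac{18}{\sqrt{E}}$ ($M{\left(E \right)} = \frac{18}{E} \sqrt{E} = \frac{18}{\sqrt{E}}$)
$-3994 + \frac{1}{y{\left(-16 \right)} + M{\left(12 \right)}} = -3994 + \frac{1}{\left(-37 - 16\right) + \frac{18}{2 \sqrt{3}}} = -3994 + \frac{1}{-53 + 18 \frac{\sqrt{3}}{6}} = -3994 + \frac{1}{-53 + 3 \sqrt{3}}$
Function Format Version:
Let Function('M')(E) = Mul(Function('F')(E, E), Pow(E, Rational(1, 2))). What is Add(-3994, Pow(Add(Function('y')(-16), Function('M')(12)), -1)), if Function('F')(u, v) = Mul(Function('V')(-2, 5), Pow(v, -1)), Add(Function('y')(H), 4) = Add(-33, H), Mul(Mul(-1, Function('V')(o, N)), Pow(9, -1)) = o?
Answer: Add(Rational(-11111361, 2782), Mul(Rational(-3, 2782), Pow(3, Rational(1, 2)))) ≈ -3994.0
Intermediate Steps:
Function('V')(o, N) = Mul(-9, o)
Function('y')(H) = Add(-37, H) (Function('y')(H) = Add(-4, Add(-33, H)) = Add(-37, H))
Function('F')(u, v) = Mul(18, Pow(v, -1)) (Function('F')(u, v) = Mul(Mul(-9, -2), Pow(v, -1)) = Mul(18, Pow(v, -1)))
Function('M')(E) = Mul(18, Pow(E, Rational(-1, 2))) (Function('M')(E) = Mul(Mul(18, Pow(E, -1)), Pow(E, Rational(1, 2))) = Mul(18, Pow(E, Rational(-1, 2))))
Add(-3994, Pow(Add(Function('y')(-16), Function('M')(12)), -1)) = Add(-3994, Pow(Add(Add(-37, -16), Mul(18, Pow(12, Rational(-1, 2)))), -1)) = Add(-3994, Pow(Add(-53, Mul(18, Mul(Rational(1, 6), Pow(3, Rational(1, 2))))), -1)) = Add(-3994, Pow(Add(-53, Mul(3, Pow(3, Rational(1, 2)))), -1))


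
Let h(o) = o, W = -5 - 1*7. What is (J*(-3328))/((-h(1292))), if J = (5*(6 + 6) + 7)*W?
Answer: -668928/323 ≈ -2071.0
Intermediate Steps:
W = -12 (W = -5 - 7 = -12)
J = -804 (J = (5*(6 + 6) + 7)*(-12) = (5*12 + 7)*(-12) = (60 + 7)*(-12) = 67*(-12) = -804)
(J*(-3328))/((-h(1292))) = (-804*(-3328))/((-1*1292)) = 2675712/(-1292) = 2675712*(-1/1292) = -668928/323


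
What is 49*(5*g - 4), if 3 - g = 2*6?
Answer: -2401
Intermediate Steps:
g = -9 (g = 3 - 2*6 = 3 - 1*12 = 3 - 12 = -9)
49*(5*g - 4) = 49*(5*(-9) - 4) = 49*(-45 - 4) = 49*(-49) = -2401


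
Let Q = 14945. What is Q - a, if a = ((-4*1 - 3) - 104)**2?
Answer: 2624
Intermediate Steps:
a = 12321 (a = ((-4 - 3) - 104)**2 = (-7 - 104)**2 = (-111)**2 = 12321)
Q - a = 14945 - 1*12321 = 14945 - 12321 = 2624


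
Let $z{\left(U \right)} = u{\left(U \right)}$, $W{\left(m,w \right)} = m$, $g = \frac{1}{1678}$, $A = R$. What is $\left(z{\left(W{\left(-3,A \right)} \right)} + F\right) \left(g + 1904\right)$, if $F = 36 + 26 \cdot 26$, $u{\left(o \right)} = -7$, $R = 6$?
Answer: $\frac{2252413665}{1678} \approx 1.3423 \cdot 10^{6}$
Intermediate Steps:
$A = 6$
$g = \frac{1}{1678} \approx 0.00059595$
$z{\left(U \right)} = -7$
$F = 712$ ($F = 36 + 676 = 712$)
$\left(z{\left(W{\left(-3,A \right)} \right)} + F\right) \left(g + 1904\right) = \left(-7 + 712\right) \left(\frac{1}{1678} + 1904\right) = 705 \cdot \frac{3194913}{1678} = \frac{2252413665}{1678}$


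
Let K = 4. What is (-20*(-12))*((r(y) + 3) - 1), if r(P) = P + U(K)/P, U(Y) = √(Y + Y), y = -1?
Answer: 240 - 480*√2 ≈ -438.82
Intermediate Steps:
U(Y) = √2*√Y (U(Y) = √(2*Y) = √2*√Y)
r(P) = P + 2*√2/P (r(P) = P + (√2*√4)/P = P + (√2*2)/P = P + (2*√2)/P = P + 2*√2/P)
(-20*(-12))*((r(y) + 3) - 1) = (-20*(-12))*(((-1 + 2*√2/(-1)) + 3) - 1) = 240*(((-1 + 2*√2*(-1)) + 3) - 1) = 240*(((-1 - 2*√2) + 3) - 1) = 240*((2 - 2*√2) - 1) = 240*(1 - 2*√2) = 240 - 480*√2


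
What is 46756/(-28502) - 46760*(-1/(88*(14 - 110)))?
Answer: -107984263/15049056 ≈ -7.1755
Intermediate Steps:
46756/(-28502) - 46760*(-1/(88*(14 - 110))) = 46756*(-1/28502) - 46760/((-96*(-88))) = -23378/14251 - 46760/8448 = -23378/14251 - 46760*1/8448 = -23378/14251 - 5845/1056 = -107984263/15049056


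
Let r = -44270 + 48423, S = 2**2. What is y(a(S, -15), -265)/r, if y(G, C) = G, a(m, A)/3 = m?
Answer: 12/4153 ≈ 0.0028895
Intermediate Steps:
S = 4
a(m, A) = 3*m
r = 4153
y(a(S, -15), -265)/r = (3*4)/4153 = 12*(1/4153) = 12/4153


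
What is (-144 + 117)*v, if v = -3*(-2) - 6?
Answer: 0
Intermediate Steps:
v = 0 (v = 6 - 6 = 0)
(-144 + 117)*v = (-144 + 117)*0 = -27*0 = 0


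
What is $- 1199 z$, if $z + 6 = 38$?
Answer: $-38368$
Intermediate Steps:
$z = 32$ ($z = -6 + 38 = 32$)
$- 1199 z = \left(-1199\right) 32 = -38368$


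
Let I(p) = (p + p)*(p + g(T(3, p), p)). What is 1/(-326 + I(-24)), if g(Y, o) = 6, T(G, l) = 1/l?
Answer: 1/538 ≈ 0.0018587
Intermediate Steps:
I(p) = 2*p*(6 + p) (I(p) = (p + p)*(p + 6) = (2*p)*(6 + p) = 2*p*(6 + p))
1/(-326 + I(-24)) = 1/(-326 + 2*(-24)*(6 - 24)) = 1/(-326 + 2*(-24)*(-18)) = 1/(-326 + 864) = 1/538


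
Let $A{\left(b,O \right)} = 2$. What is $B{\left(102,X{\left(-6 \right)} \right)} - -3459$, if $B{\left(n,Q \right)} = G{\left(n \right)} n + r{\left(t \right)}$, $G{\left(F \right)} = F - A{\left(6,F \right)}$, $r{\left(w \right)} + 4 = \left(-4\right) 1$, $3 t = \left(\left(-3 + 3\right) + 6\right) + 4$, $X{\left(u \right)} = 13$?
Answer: $13651$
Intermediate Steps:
$t = \frac{10}{3}$ ($t = \frac{\left(\left(-3 + 3\right) + 6\right) + 4}{3} = \frac{\left(0 + 6\right) + 4}{3} = \frac{6 + 4}{3} = \frac{1}{3} \cdot 10 = \frac{10}{3} \approx 3.3333$)
$r{\left(w \right)} = -8$ ($r{\left(w \right)} = -4 - 4 = -8$)
$G{\left(F \right)} = -2 + F$ ($G{\left(F \right)} = F - 2 = -2 + F$)
$B{\left(n,Q \right)} = -8 + n \left(-2 + n\right)$ ($B{\left(n,Q \right)} = \left(-2 + n\right) n - 8 = n \left(-2 + n\right) - 8 = -8 + n \left(-2 + n\right)$)
$B{\left(102,X{\left(-6 \right)} \right)} - -3459 = \left(-8 + 102 \left(-2 + 102\right)\right) - -3459 = \left(-8 + 102 \cdot 100\right) + 3459 = \left(-8 + 10200\right) + 3459 = 10192 + 3459 = 13651$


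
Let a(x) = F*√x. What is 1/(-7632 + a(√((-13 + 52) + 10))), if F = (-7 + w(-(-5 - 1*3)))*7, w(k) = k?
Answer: -7632/58247081 - 7*√7/58247081 ≈ -0.00013135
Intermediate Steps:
F = 7 (F = (-7 - (-5 - 1*3))*7 = (-7 - (-5 - 3))*7 = (-7 - 1*(-8))*7 = (-7 + 8)*7 = 1*7 = 7)
a(x) = 7*√x
1/(-7632 + a(√((-13 + 52) + 10))) = 1/(-7632 + 7*√(√((-13 + 52) + 10))) = 1/(-7632 + 7*√(√(39 + 10))) = 1/(-7632 + 7*√(√49)) = 1/(-7632 + 7*√7)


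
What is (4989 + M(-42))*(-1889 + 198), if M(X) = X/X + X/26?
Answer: -109659659/13 ≈ -8.4354e+6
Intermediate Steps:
M(X) = 1 + X/26 (M(X) = 1 + X*(1/26) = 1 + X/26)
(4989 + M(-42))*(-1889 + 198) = (4989 + (1 + (1/26)*(-42)))*(-1889 + 198) = (4989 + (1 - 21/13))*(-1691) = (4989 - 8/13)*(-1691) = (64849/13)*(-1691) = -109659659/13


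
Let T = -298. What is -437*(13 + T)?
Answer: 124545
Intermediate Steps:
-437*(13 + T) = -437*(13 - 298) = -437*(-285) = 124545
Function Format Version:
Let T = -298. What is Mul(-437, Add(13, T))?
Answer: 124545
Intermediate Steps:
Mul(-437, Add(13, T)) = Mul(-437, Add(13, -298)) = Mul(-437, -285) = 124545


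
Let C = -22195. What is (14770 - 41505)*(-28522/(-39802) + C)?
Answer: 11808540282990/19901 ≈ 5.9336e+8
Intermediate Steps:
(14770 - 41505)*(-28522/(-39802) + C) = (14770 - 41505)*(-28522/(-39802) - 22195) = -26735*(-28522*(-1/39802) - 22195) = -26735*(14261/19901 - 22195) = -26735*(-441688434/19901) = 11808540282990/19901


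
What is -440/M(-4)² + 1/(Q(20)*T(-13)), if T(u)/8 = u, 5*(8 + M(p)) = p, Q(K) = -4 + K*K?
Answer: -234001/41184 ≈ -5.6818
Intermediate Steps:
Q(K) = -4 + K²
M(p) = -8 + p/5
T(u) = 8*u
-440/M(-4)² + 1/(Q(20)*T(-13)) = -440/(-8 + (⅕)*(-4))² + 1/((-4 + 20²)*((8*(-13)))) = -440/(-8 - ⅘)² + 1/((-4 + 400)*(-104)) = -440/((-44/5)²) - 1/104/396 = -440/1936/25 + (1/396)*(-1/104) = -440*25/1936 - 1/41184 = -125/22 - 1/41184 = -234001/41184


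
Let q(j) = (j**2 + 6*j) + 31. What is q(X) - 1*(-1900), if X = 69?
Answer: 7106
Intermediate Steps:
q(j) = 31 + j**2 + 6*j
q(X) - 1*(-1900) = (31 + 69**2 + 6*69) - 1*(-1900) = (31 + 4761 + 414) + 1900 = 5206 + 1900 = 7106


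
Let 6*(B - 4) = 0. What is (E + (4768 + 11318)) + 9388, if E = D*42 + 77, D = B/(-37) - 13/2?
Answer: 935118/37 ≈ 25273.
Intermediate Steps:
B = 4 (B = 4 + (1/6)*0 = 4 + 0 = 4)
D = -489/74 (D = 4/(-37) - 13/2 = 4*(-1/37) - 13*1/2 = -4/37 - 13/2 = -489/74 ≈ -6.6081)
E = -7420/37 (E = -489/74*42 + 77 = -10269/37 + 77 = -7420/37 ≈ -200.54)
(E + (4768 + 11318)) + 9388 = (-7420/37 + (4768 + 11318)) + 9388 = (-7420/37 + 16086) + 9388 = 587762/37 + 9388 = 935118/37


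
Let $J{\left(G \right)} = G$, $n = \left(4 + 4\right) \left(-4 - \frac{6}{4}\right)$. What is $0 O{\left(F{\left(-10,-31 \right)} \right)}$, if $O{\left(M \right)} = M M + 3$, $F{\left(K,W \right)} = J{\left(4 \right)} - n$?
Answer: $0$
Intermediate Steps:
$n = -44$ ($n = 8 \left(-4 - \frac{3}{2}\right) = 8 \left(- \frac{11}{2}\right) = -44$)
$F{\left(K,W \right)} = 48$ ($F{\left(K,W \right)} = 4 - -44 = 4 + 44 = 48$)
$O{\left(M \right)} = 3 + M^{2}$ ($O{\left(M \right)} = M^{2} + 3 = 3 + M^{2}$)
$0 O{\left(F{\left(-10,-31 \right)} \right)} = 0 \left(3 + 48^{2}\right) = 0 \left(3 + 2304\right) = 0 \cdot 2307 = 0$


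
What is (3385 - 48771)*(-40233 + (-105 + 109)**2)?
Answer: 1825288762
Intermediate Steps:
(3385 - 48771)*(-40233 + (-105 + 109)**2) = -45386*(-40233 + 4**2) = -45386*(-40233 + 16) = -45386*(-40217) = 1825288762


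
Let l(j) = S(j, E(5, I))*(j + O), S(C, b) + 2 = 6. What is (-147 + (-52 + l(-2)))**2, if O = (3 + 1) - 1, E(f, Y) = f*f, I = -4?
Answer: 38025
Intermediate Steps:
E(f, Y) = f**2
O = 3 (O = 4 - 1 = 3)
S(C, b) = 4 (S(C, b) = -2 + 6 = 4)
l(j) = 12 + 4*j (l(j) = 4*(j + 3) = 4*(3 + j) = 12 + 4*j)
(-147 + (-52 + l(-2)))**2 = (-147 + (-52 + (12 + 4*(-2))))**2 = (-147 + (-52 + (12 - 8)))**2 = (-147 + (-52 + 4))**2 = (-147 - 48)**2 = (-195)**2 = 38025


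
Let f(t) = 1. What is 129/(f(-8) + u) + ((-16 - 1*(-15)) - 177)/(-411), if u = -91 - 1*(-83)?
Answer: -51773/2877 ≈ -17.995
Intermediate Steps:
u = -8 (u = -91 + 83 = -8)
129/(f(-8) + u) + ((-16 - 1*(-15)) - 177)/(-411) = 129/(1 - 8) + ((-16 - 1*(-15)) - 177)/(-411) = 129/(-7) + ((-16 + 15) - 177)*(-1/411) = 129*(-1/7) + (-1 - 177)*(-1/411) = -129/7 - 178*(-1/411) = -129/7 + 178/411 = -51773/2877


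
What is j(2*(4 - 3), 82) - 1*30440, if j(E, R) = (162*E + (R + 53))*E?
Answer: -29522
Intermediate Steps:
j(E, R) = E*(53 + R + 162*E) (j(E, R) = (162*E + (53 + R))*E = (53 + R + 162*E)*E = E*(53 + R + 162*E))
j(2*(4 - 3), 82) - 1*30440 = (2*(4 - 3))*(53 + 82 + 162*(2*(4 - 3))) - 1*30440 = (2*1)*(53 + 82 + 162*(2*1)) - 30440 = 2*(53 + 82 + 162*2) - 30440 = 2*(53 + 82 + 324) - 30440 = 2*459 - 30440 = 918 - 30440 = -29522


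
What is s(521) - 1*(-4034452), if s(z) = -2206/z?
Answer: 2101947286/521 ≈ 4.0344e+6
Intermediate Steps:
s(521) - 1*(-4034452) = -2206/521 - 1*(-4034452) = -2206*1/521 + 4034452 = -2206/521 + 4034452 = 2101947286/521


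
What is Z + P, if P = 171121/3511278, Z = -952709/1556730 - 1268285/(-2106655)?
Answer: 275642181592602/7108155404943985 ≈ 0.038778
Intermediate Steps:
Z = -6530374069/655898607630 (Z = -952709*1/1556730 - 1268285*(-1/2106655) = -952709/1556730 + 253657/421331 = -6530374069/655898607630 ≈ -0.0099564)
P = 171121/3511278 (P = 171121*(1/3511278) = 171121/3511278 ≈ 0.048735)
Z + P = -6530374069/655898607630 + 171121/3511278 = 275642181592602/7108155404943985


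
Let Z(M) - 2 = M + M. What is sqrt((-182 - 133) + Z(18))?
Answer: I*sqrt(277) ≈ 16.643*I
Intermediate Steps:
Z(M) = 2 + 2*M (Z(M) = 2 + (M + M) = 2 + 2*M)
sqrt((-182 - 133) + Z(18)) = sqrt((-182 - 133) + (2 + 2*18)) = sqrt(-315 + (2 + 36)) = sqrt(-315 + 38) = sqrt(-277) = I*sqrt(277)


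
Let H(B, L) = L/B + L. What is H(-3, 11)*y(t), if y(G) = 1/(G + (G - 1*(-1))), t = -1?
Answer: -22/3 ≈ -7.3333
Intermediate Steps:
H(B, L) = L + L/B (H(B, L) = L/B + L = L + L/B)
y(G) = 1/(1 + 2*G) (y(G) = 1/(G + (G + 1)) = 1/(G + (1 + G)) = 1/(1 + 2*G))
H(-3, 11)*y(t) = (11 + 11/(-3))/(1 + 2*(-1)) = (11 + 11*(-⅓))/(1 - 2) = (11 - 11/3)/(-1) = (22/3)*(-1) = -22/3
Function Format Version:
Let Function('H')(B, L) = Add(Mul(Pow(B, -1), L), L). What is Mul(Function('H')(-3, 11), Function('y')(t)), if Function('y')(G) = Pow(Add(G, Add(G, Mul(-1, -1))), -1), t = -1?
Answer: Rational(-22, 3) ≈ -7.3333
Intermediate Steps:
Function('H')(B, L) = Add(L, Mul(L, Pow(B, -1))) (Function('H')(B, L) = Add(Mul(L, Pow(B, -1)), L) = Add(L, Mul(L, Pow(B, -1))))
Function('y')(G) = Pow(Add(1, Mul(2, G)), -1) (Function('y')(G) = Pow(Add(G, Add(G, 1)), -1) = Pow(Add(G, Add(1, G)), -1) = Pow(Add(1, Mul(2, G)), -1))
Mul(Function('H')(-3, 11), Function('y')(t)) = Mul(Add(11, Mul(11, Pow(-3, -1))), Pow(Add(1, Mul(2, -1)), -1)) = Mul(Add(11, Mul(11, Rational(-1, 3))), Pow(Add(1, -2), -1)) = Mul(Add(11, Rational(-11, 3)), Pow(-1, -1)) = Mul(Rational(22, 3), -1) = Rational(-22, 3)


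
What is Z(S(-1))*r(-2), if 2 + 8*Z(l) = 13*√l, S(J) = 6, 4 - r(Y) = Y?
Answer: -3/2 + 39*√6/4 ≈ 22.383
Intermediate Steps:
r(Y) = 4 - Y
Z(l) = -¼ + 13*√l/8 (Z(l) = -¼ + (13*√l)/8 = -¼ + 13*√l/8)
Z(S(-1))*r(-2) = (-¼ + 13*√6/8)*(4 - 1*(-2)) = (-¼ + 13*√6/8)*(4 + 2) = (-¼ + 13*√6/8)*6 = -3/2 + 39*√6/4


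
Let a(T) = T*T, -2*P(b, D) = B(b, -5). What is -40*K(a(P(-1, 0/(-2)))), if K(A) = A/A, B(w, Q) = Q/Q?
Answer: -40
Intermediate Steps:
B(w, Q) = 1
P(b, D) = -1/2 (P(b, D) = -1/2*1 = -1/2)
a(T) = T**2
K(A) = 1
-40*K(a(P(-1, 0/(-2)))) = -40*1 = -40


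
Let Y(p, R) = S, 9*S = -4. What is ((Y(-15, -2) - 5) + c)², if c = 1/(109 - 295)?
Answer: 9247681/311364 ≈ 29.701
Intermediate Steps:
S = -4/9 (S = (⅑)*(-4) = -4/9 ≈ -0.44444)
Y(p, R) = -4/9
c = -1/186 (c = 1/(-186) = -1/186 ≈ -0.0053763)
((Y(-15, -2) - 5) + c)² = ((-4/9 - 5) - 1/186)² = (-49/9 - 1/186)² = (-3041/558)² = 9247681/311364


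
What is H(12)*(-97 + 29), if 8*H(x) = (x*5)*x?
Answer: -6120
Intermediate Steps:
H(x) = 5*x²/8 (H(x) = ((x*5)*x)/8 = ((5*x)*x)/8 = (5*x²)/8 = 5*x²/8)
H(12)*(-97 + 29) = ((5/8)*12²)*(-97 + 29) = ((5/8)*144)*(-68) = 90*(-68) = -6120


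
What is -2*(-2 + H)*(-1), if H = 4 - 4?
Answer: -4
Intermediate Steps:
H = 0
-2*(-2 + H)*(-1) = -2*(-2 + 0)*(-1) = -2*(-2)*(-1) = 4*(-1) = -4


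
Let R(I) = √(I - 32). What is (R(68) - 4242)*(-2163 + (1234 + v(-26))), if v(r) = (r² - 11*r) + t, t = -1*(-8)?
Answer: -173676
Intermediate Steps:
t = 8
R(I) = √(-32 + I)
v(r) = 8 + r² - 11*r (v(r) = (r² - 11*r) + 8 = 8 + r² - 11*r)
(R(68) - 4242)*(-2163 + (1234 + v(-26))) = (√(-32 + 68) - 4242)*(-2163 + (1234 + (8 + (-26)² - 11*(-26)))) = (√36 - 4242)*(-2163 + (1234 + (8 + 676 + 286))) = (6 - 4242)*(-2163 + (1234 + 970)) = -4236*(-2163 + 2204) = -4236*41 = -173676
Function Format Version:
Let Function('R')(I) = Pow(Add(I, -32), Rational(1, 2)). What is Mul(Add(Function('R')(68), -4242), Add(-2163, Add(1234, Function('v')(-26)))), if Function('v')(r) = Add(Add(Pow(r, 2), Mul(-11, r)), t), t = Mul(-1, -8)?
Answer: -173676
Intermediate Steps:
t = 8
Function('R')(I) = Pow(Add(-32, I), Rational(1, 2))
Function('v')(r) = Add(8, Pow(r, 2), Mul(-11, r)) (Function('v')(r) = Add(Add(Pow(r, 2), Mul(-11, r)), 8) = Add(8, Pow(r, 2), Mul(-11, r)))
Mul(Add(Function('R')(68), -4242), Add(-2163, Add(1234, Function('v')(-26)))) = Mul(Add(Pow(Add(-32, 68), Rational(1, 2)), -4242), Add(-2163, Add(1234, Add(8, Pow(-26, 2), Mul(-11, -26))))) = Mul(Add(Pow(36, Rational(1, 2)), -4242), Add(-2163, Add(1234, Add(8, 676, 286)))) = Mul(Add(6, -4242), Add(-2163, Add(1234, 970))) = Mul(-4236, Add(-2163, 2204)) = Mul(-4236, 41) = -173676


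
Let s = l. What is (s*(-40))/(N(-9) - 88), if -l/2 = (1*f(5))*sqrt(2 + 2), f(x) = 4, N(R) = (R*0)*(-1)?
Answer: -80/11 ≈ -7.2727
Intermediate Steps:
N(R) = 0 (N(R) = 0*(-1) = 0)
l = -16 (l = -2*1*4*sqrt(2 + 2) = -8*sqrt(4) = -8*2 = -2*8 = -16)
s = -16
(s*(-40))/(N(-9) - 88) = (-16*(-40))/(0 - 88) = 640/(-88) = 640*(-1/88) = -80/11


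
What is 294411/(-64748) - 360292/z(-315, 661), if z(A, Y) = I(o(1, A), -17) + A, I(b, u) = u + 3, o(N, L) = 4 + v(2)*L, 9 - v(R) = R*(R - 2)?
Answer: 23231325197/21302092 ≈ 1090.6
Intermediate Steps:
v(R) = 9 - R*(-2 + R) (v(R) = 9 - R*(R - 2) = 9 - R*(-2 + R))
o(N, L) = 4 + 9*L (o(N, L) = 4 + (9 - 1*2**2 + 2*2)*L = 4 + (9 - 1*4 + 4)*L = 4 + (9 - 4 + 4)*L = 4 + 9*L)
I(b, u) = 3 + u
z(A, Y) = -14 + A (z(A, Y) = (3 - 17) + A = -14 + A)
294411/(-64748) - 360292/z(-315, 661) = 294411/(-64748) - 360292/(-14 - 315) = 294411*(-1/64748) - 360292/(-329) = -294411/64748 - 360292*(-1/329) = -294411/64748 + 360292/329 = 23231325197/21302092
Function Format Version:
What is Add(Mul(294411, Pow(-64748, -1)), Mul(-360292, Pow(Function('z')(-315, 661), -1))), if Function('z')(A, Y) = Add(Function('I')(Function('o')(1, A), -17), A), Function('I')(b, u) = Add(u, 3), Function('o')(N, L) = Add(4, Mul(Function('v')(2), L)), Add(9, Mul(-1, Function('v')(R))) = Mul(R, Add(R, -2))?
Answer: Rational(23231325197, 21302092) ≈ 1090.6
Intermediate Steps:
Function('v')(R) = Add(9, Mul(-1, R, Add(-2, R))) (Function('v')(R) = Add(9, Mul(-1, Mul(R, Add(R, -2)))) = Add(9, Mul(-1, Mul(R, Add(-2, R)))) = Add(9, Mul(-1, R, Add(-2, R))))
Function('o')(N, L) = Add(4, Mul(9, L)) (Function('o')(N, L) = Add(4, Mul(Add(9, Mul(-1, Pow(2, 2)), Mul(2, 2)), L)) = Add(4, Mul(Add(9, Mul(-1, 4), 4), L)) = Add(4, Mul(Add(9, -4, 4), L)) = Add(4, Mul(9, L)))
Function('I')(b, u) = Add(3, u)
Function('z')(A, Y) = Add(-14, A) (Function('z')(A, Y) = Add(Add(3, -17), A) = Add(-14, A))
Add(Mul(294411, Pow(-64748, -1)), Mul(-360292, Pow(Function('z')(-315, 661), -1))) = Add(Mul(294411, Pow(-64748, -1)), Mul(-360292, Pow(Add(-14, -315), -1))) = Add(Mul(294411, Rational(-1, 64748)), Mul(-360292, Pow(-329, -1))) = Add(Rational(-294411, 64748), Mul(-360292, Rational(-1, 329))) = Add(Rational(-294411, 64748), Rational(360292, 329)) = Rational(23231325197, 21302092)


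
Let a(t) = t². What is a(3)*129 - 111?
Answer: 1050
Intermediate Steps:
a(3)*129 - 111 = 3²*129 - 111 = 9*129 - 111 = 1161 - 111 = 1050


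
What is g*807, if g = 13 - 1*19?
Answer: -4842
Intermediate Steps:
g = -6 (g = 13 - 19 = -6)
g*807 = -6*807 = -4842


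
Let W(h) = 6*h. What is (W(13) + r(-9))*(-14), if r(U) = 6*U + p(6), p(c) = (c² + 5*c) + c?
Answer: -1344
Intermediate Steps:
p(c) = c² + 6*c
r(U) = 72 + 6*U (r(U) = 6*U + 6*(6 + 6) = 6*U + 6*12 = 6*U + 72 = 72 + 6*U)
(W(13) + r(-9))*(-14) = (6*13 + (72 + 6*(-9)))*(-14) = (78 + (72 - 54))*(-14) = (78 + 18)*(-14) = 96*(-14) = -1344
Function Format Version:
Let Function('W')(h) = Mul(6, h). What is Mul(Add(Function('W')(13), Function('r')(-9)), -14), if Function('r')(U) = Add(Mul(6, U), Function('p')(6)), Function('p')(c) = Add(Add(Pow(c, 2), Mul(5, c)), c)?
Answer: -1344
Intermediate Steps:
Function('p')(c) = Add(Pow(c, 2), Mul(6, c))
Function('r')(U) = Add(72, Mul(6, U)) (Function('r')(U) = Add(Mul(6, U), Mul(6, Add(6, 6))) = Add(Mul(6, U), Mul(6, 12)) = Add(Mul(6, U), 72) = Add(72, Mul(6, U)))
Mul(Add(Function('W')(13), Function('r')(-9)), -14) = Mul(Add(Mul(6, 13), Add(72, Mul(6, -9))), -14) = Mul(Add(78, Add(72, -54)), -14) = Mul(Add(78, 18), -14) = Mul(96, -14) = -1344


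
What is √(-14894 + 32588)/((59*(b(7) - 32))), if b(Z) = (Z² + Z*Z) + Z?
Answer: 3*√1966/4307 ≈ 0.030884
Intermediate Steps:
b(Z) = Z + 2*Z² (b(Z) = (Z² + Z²) + Z = 2*Z² + Z = Z + 2*Z²)
√(-14894 + 32588)/((59*(b(7) - 32))) = √(-14894 + 32588)/((59*(7*(1 + 2*7) - 32))) = √17694/((59*(7*(1 + 14) - 32))) = (3*√1966)/((59*(7*15 - 32))) = (3*√1966)/((59*(105 - 32))) = (3*√1966)/((59*73)) = (3*√1966)/4307 = (3*√1966)*(1/4307) = 3*√1966/4307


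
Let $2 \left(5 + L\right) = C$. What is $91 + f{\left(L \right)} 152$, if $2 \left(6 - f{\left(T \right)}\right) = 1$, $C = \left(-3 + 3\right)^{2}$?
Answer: $927$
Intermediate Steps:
$C = 0$ ($C = 0^{2} = 0$)
$L = -5$ ($L = -5 + \frac{1}{2} \cdot 0 = -5 + 0 = -5$)
$f{\left(T \right)} = \frac{11}{2}$ ($f{\left(T \right)} = 6 - \frac{1}{2} = \frac{11}{2}$)
$91 + f{\left(L \right)} 152 = 91 + \frac{11}{2} \cdot 152 = 91 + 836 = 927$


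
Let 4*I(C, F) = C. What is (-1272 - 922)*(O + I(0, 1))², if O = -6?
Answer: -78984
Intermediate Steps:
I(C, F) = C/4
(-1272 - 922)*(O + I(0, 1))² = (-1272 - 922)*(-6 + (¼)*0)² = -2194*(-6 + 0)² = -2194*(-6)² = -2194*36 = -78984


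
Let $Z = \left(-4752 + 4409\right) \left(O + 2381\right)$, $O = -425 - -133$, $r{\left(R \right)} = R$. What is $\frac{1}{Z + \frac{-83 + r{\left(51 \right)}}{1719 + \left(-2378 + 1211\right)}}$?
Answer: $- \frac{69}{49440367} \approx -1.3956 \cdot 10^{-6}$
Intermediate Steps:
$O = -292$ ($O = -425 + 133 = -292$)
$Z = -716527$ ($Z = \left(-4752 + 4409\right) \left(-292 + 2381\right) = \left(-343\right) 2089 = -716527$)
$\frac{1}{Z + \frac{-83 + r{\left(51 \right)}}{1719 + \left(-2378 + 1211\right)}} = \frac{1}{-716527 + \frac{-83 + 51}{1719 + \left(-2378 + 1211\right)}} = \frac{1}{-716527 - \frac{32}{1719 - 1167}} = \frac{1}{-716527 - \frac{32}{552}} = \frac{1}{-716527 - \frac{4}{69}} = \frac{1}{- \frac{49440367}{69}} = - \frac{69}{49440367}$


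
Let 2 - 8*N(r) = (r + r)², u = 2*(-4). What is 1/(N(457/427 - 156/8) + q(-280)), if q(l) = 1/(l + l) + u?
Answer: -14586320/2590231237 ≈ -0.0056313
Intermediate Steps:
u = -8
q(l) = -8 + 1/(2*l) (q(l) = 1/(l + l) - 8 = 1/(2*l) - 8 = -8 + 1/(2*l))
N(r) = ¼ - r²/2 (N(r) = ¼ - (r + r)²/8 = ¼ - 4*r²/8 = ¼ - r²/2)
1/(N(457/427 - 156/8) + q(-280)) = 1/((¼ - (457/427 - 156/8)²/2) + (-8 + (½)/(-280))) = 1/((¼ - (457*(1/427) - 156*⅛)²/2) + (-8 + (½)*(-1/280))) = 1/((¼ - (457/427 - 39/2)²/2) + (-8 - 1/560)) = 1/((¼ - (-15739/854)²/2) - 4481/560) = 1/((¼ - ½*247716121/729316) - 4481/560) = 1/((¼ - 247716121/1458632) - 4481/560) = 1/(-247351463/1458632 - 4481/560) = 1/(-2590231237/14586320) = -14586320/2590231237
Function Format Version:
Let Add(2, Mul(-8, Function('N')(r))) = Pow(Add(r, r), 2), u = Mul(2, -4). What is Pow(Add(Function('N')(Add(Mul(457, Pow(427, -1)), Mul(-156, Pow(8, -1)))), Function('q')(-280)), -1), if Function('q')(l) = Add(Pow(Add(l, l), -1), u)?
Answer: Rational(-14586320, 2590231237) ≈ -0.0056313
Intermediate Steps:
u = -8
Function('q')(l) = Add(-8, Mul(Rational(1, 2), Pow(l, -1))) (Function('q')(l) = Add(Pow(Add(l, l), -1), -8) = Add(Pow(Mul(2, l), -1), -8) = Add(Mul(Rational(1, 2), Pow(l, -1)), -8) = Add(-8, Mul(Rational(1, 2), Pow(l, -1))))
Function('N')(r) = Add(Rational(1, 4), Mul(Rational(-1, 2), Pow(r, 2))) (Function('N')(r) = Add(Rational(1, 4), Mul(Rational(-1, 8), Pow(Add(r, r), 2))) = Add(Rational(1, 4), Mul(Rational(-1, 8), Pow(Mul(2, r), 2))) = Add(Rational(1, 4), Mul(Rational(-1, 8), Mul(4, Pow(r, 2)))) = Add(Rational(1, 4), Mul(Rational(-1, 2), Pow(r, 2))))
Pow(Add(Function('N')(Add(Mul(457, Pow(427, -1)), Mul(-156, Pow(8, -1)))), Function('q')(-280)), -1) = Pow(Add(Add(Rational(1, 4), Mul(Rational(-1, 2), Pow(Add(Mul(457, Pow(427, -1)), Mul(-156, Pow(8, -1))), 2))), Add(-8, Mul(Rational(1, 2), Pow(-280, -1)))), -1) = Pow(Add(Add(Rational(1, 4), Mul(Rational(-1, 2), Pow(Add(Mul(457, Rational(1, 427)), Mul(-156, Rational(1, 8))), 2))), Add(-8, Mul(Rational(1, 2), Rational(-1, 280)))), -1) = Pow(Add(Add(Rational(1, 4), Mul(Rational(-1, 2), Pow(Add(Rational(457, 427), Rational(-39, 2)), 2))), Add(-8, Rational(-1, 560))), -1) = Pow(Add(Add(Rational(1, 4), Mul(Rational(-1, 2), Pow(Rational(-15739, 854), 2))), Rational(-4481, 560)), -1) = Pow(Add(Add(Rational(1, 4), Mul(Rational(-1, 2), Rational(247716121, 729316))), Rational(-4481, 560)), -1) = Pow(Add(Add(Rational(1, 4), Rational(-247716121, 1458632)), Rational(-4481, 560)), -1) = Pow(Add(Rational(-247351463, 1458632), Rational(-4481, 560)), -1) = Pow(Rational(-2590231237, 14586320), -1) = Rational(-14586320, 2590231237)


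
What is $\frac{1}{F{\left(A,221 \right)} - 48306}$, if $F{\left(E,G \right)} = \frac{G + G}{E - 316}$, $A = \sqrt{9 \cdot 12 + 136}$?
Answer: $- \frac{1202999236}{58113767891965} + \frac{221 \sqrt{61}}{58113767891965} \approx -2.0701 \cdot 10^{-5}$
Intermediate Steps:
$A = 2 \sqrt{61}$ ($A = \sqrt{108 + 136} = \sqrt{244} = 2 \sqrt{61} \approx 15.62$)
$F{\left(E,G \right)} = \frac{2 G}{-316 + E}$
$\frac{1}{F{\left(A,221 \right)} - 48306} = \frac{1}{2 \cdot 221 \frac{1}{-316 + 2 \sqrt{61}} - 48306} = \frac{1}{\frac{442}{-316 + 2 \sqrt{61}} - 48306} = \frac{1}{-48306 + \frac{442}{-316 + 2 \sqrt{61}}}$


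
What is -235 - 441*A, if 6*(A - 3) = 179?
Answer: -29429/2 ≈ -14715.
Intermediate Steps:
A = 197/6 (A = 3 + (⅙)*179 = 3 + 179/6 = 197/6 ≈ 32.833)
-235 - 441*A = -235 - 441*197/6 = -235 - 28959/2 = -29429/2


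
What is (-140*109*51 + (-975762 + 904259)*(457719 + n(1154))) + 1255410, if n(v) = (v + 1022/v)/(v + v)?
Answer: -43584188554226619/1331716 ≈ -3.2728e+10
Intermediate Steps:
n(v) = (v + 1022/v)/(2*v) (n(v) = (v + 1022/v)/((2*v)) = (v + 1022/v)*(1/(2*v)) = (v + 1022/v)/(2*v))
(-140*109*51 + (-975762 + 904259)*(457719 + n(1154))) + 1255410 = (-140*109*51 + (-975762 + 904259)*(457719 + (½ + 511/1154²))) + 1255410 = (-15260*51 - 71503*(457719 + (½ + 511*(1/1331716)))) + 1255410 = (-778260 - 71503*(457719 + (½ + 511/1331716))) + 1255410 = (-778260 - 71503*(457719 + 666369/1331716)) + 1255410 = (-778260 - 71503*609552382173/1331716) + 1255410 = (-778260 - 43584823982516019/1331716) + 1255410 = -43585860403810179/1331716 + 1255410 = -43584188554226619/1331716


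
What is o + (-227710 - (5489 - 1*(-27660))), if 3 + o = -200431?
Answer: -461293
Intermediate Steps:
o = -200434 (o = -3 - 200431 = -200434)
o + (-227710 - (5489 - 1*(-27660))) = -200434 + (-227710 - (5489 - 1*(-27660))) = -200434 + (-227710 - (5489 + 27660)) = -200434 + (-227710 - 1*33149) = -200434 + (-227710 - 33149) = -200434 - 260859 = -461293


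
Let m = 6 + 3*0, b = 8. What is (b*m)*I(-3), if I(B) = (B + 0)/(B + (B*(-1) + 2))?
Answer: -72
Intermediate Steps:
m = 6 (m = 6 + 0 = 6)
I(B) = B/2 (I(B) = B/(B + (-B + 2)) = B/(B + (2 - B)) = B/2)
(b*m)*I(-3) = (8*6)*((½)*(-3)) = 48*(-3/2) = -72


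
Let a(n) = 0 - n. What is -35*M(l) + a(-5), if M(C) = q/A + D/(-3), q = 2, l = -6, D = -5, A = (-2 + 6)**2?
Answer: -1385/24 ≈ -57.708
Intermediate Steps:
a(n) = -n
A = 16 (A = 4**2 = 16)
M(C) = 43/24 (M(C) = 2/16 - 5/(-3) = 2*(1/16) - 5*(-1/3) = 1/8 + 5/3 = 43/24)
-35*M(l) + a(-5) = -35*43/24 - 1*(-5) = -1505/24 + 5 = -1385/24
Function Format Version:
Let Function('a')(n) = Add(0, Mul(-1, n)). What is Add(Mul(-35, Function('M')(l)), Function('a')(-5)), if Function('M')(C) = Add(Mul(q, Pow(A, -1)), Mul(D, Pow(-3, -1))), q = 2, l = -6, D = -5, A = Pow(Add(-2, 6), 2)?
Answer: Rational(-1385, 24) ≈ -57.708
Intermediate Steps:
Function('a')(n) = Mul(-1, n)
A = 16 (A = Pow(4, 2) = 16)
Function('M')(C) = Rational(43, 24) (Function('M')(C) = Add(Mul(2, Pow(16, -1)), Mul(-5, Pow(-3, -1))) = Add(Mul(2, Rational(1, 16)), Mul(-5, Rational(-1, 3))) = Add(Rational(1, 8), Rational(5, 3)) = Rational(43, 24))
Add(Mul(-35, Function('M')(l)), Function('a')(-5)) = Add(Mul(-35, Rational(43, 24)), Mul(-1, -5)) = Add(Rational(-1505, 24), 5) = Rational(-1385, 24)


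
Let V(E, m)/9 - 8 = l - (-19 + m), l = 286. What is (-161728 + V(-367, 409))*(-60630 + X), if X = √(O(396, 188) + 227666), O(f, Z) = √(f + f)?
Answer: 9857952960 - 162592*√(227666 + 6*√22) ≈ 9.7804e+9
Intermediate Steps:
O(f, Z) = √2*√f (O(f, Z) = √(2*f) = √2*√f)
X = √(227666 + 6*√22) (X = √(√2*√396 + 227666) = √(√2*(6*√11) + 227666) = √(6*√22 + 227666) = √(227666 + 6*√22) ≈ 477.17)
V(E, m) = 2817 - 9*m (V(E, m) = 72 + 9*(286 - (-19 + m)) = 72 + 9*(286 + (19 - m)) = 72 + 9*(305 - m) = 72 + (2745 - 9*m) = 2817 - 9*m)
(-161728 + V(-367, 409))*(-60630 + X) = (-161728 + (2817 - 9*409))*(-60630 + √(227666 + 6*√22)) = (-161728 + (2817 - 3681))*(-60630 + √(227666 + 6*√22)) = (-161728 - 864)*(-60630 + √(227666 + 6*√22)) = -162592*(-60630 + √(227666 + 6*√22)) = 9857952960 - 162592*√(227666 + 6*√22)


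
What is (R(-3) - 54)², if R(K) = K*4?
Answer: 4356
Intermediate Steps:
R(K) = 4*K
(R(-3) - 54)² = (4*(-3) - 54)² = (-12 - 54)² = (-66)² = 4356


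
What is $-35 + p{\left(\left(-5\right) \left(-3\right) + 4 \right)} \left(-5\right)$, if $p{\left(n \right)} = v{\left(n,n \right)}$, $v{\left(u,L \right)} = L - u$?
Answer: $-35$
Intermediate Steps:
$p{\left(n \right)} = 0$ ($p{\left(n \right)} = n - n = 0$)
$-35 + p{\left(\left(-5\right) \left(-3\right) + 4 \right)} \left(-5\right) = -35 + 0 \left(-5\right) = -35 + 0 = -35$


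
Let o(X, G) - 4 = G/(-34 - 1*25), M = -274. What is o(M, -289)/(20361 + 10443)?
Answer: 175/605812 ≈ 0.00028887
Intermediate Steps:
o(X, G) = 4 - G/59 (o(X, G) = 4 + G/(-34 - 1*25) = 4 + G/(-34 - 25) = 4 + G/(-59) = 4 + G*(-1/59) = 4 - G/59)
o(M, -289)/(20361 + 10443) = (4 - 1/59*(-289))/(20361 + 10443) = (4 + 289/59)/30804 = (525/59)*(1/30804) = 175/605812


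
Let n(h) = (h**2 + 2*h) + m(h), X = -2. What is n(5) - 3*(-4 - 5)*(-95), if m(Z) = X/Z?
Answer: -12652/5 ≈ -2530.4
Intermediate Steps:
m(Z) = -2/Z
n(h) = h**2 - 2/h + 2*h (n(h) = (h**2 + 2*h) - 2/h = h**2 - 2/h + 2*h)
n(5) - 3*(-4 - 5)*(-95) = (-2 + 5**2*(2 + 5))/5 - 3*(-4 - 5)*(-95) = (-2 + 25*7)/5 - 3*(-9)*(-95) = (-2 + 175)/5 + 27*(-95) = (1/5)*173 - 2565 = 173/5 - 2565 = -12652/5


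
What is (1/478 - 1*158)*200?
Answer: -7552300/239 ≈ -31600.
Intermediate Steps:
(1/478 - 1*158)*200 = (1/478 - 158)*200 = -75523/478*200 = -7552300/239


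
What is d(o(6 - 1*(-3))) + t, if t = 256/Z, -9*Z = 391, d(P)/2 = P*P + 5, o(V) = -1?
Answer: 2388/391 ≈ 6.1074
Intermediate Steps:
d(P) = 10 + 2*P² (d(P) = 2*(P*P + 5) = 2*(P² + 5) = 2*(5 + P²) = 10 + 2*P²)
Z = -391/9 (Z = -⅑*391 = -391/9 ≈ -43.444)
t = -2304/391 (t = 256/(-391/9) = 256*(-9/391) = -2304/391 ≈ -5.8926)
d(o(6 - 1*(-3))) + t = (10 + 2*(-1)²) - 2304/391 = (10 + 2*1) - 2304/391 = (10 + 2) - 2304/391 = 12 - 2304/391 = 2388/391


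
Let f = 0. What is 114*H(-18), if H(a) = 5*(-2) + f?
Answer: -1140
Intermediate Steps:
H(a) = -10 (H(a) = 5*(-2) + 0 = -10 + 0 = -10)
114*H(-18) = 114*(-10) = -1140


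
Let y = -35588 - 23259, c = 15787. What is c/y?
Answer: -15787/58847 ≈ -0.26827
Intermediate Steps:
y = -58847
c/y = 15787/(-58847) = 15787*(-1/58847) = -15787/58847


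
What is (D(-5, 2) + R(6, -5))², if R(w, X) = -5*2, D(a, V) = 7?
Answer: 9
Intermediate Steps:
R(w, X) = -10
(D(-5, 2) + R(6, -5))² = (7 - 10)² = (-3)² = 9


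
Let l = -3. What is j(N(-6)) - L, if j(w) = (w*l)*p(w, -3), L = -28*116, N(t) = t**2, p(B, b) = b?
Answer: 3572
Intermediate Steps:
L = -3248
j(w) = 9*w (j(w) = (w*(-3))*(-3) = -3*w*(-3) = 9*w)
j(N(-6)) - L = 9*(-6)**2 - 1*(-3248) = 9*36 + 3248 = 324 + 3248 = 3572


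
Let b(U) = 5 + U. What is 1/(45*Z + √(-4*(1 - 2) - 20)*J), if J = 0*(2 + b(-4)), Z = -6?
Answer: -1/270 ≈ -0.0037037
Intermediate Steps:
J = 0 (J = 0*(2 + (5 - 4)) = 0*(2 + 1) = 0*3 = 0)
1/(45*Z + √(-4*(1 - 2) - 20)*J) = 1/(45*(-6) + √(-4*(1 - 2) - 20)*0) = 1/(-270 + √(-4*(-1) - 20)*0) = 1/(-270 + √(4 - 20)*0) = 1/(-270 + √(-16)*0) = 1/(-270 + (4*I)*0) = 1/(-270 + 0) = 1/(-270) = -1/270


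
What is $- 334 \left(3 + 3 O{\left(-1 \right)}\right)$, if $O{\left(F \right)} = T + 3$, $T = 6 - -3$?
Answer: $-13026$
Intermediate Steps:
$T = 9$ ($T = 6 + 3 = 9$)
$O{\left(F \right)} = 12$ ($O{\left(F \right)} = 9 + 3 = 12$)
$- 334 \left(3 + 3 O{\left(-1 \right)}\right) = - 334 \left(3 + 3 \cdot 12\right) = - 334 \left(3 + 36\right) = \left(-334\right) 39 = -13026$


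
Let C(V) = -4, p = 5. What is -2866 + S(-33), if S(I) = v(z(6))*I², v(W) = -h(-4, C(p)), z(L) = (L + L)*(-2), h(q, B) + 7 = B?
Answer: 9113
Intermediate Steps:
h(q, B) = -7 + B
z(L) = -4*L (z(L) = (2*L)*(-2) = -4*L)
v(W) = 11 (v(W) = -(-7 - 4) = -1*(-11) = 11)
S(I) = 11*I²
-2866 + S(-33) = -2866 + 11*(-33)² = -2866 + 11*1089 = -2866 + 11979 = 9113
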